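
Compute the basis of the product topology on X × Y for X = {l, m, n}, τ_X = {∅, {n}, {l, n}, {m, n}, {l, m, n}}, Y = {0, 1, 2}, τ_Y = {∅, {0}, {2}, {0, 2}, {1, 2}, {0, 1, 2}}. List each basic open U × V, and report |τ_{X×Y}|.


Basis B = {∅ × ∅, {n} × {0}, {n} × {2}, {l, n} × {0}, {l, n} × {2}, {m, n} × {0}, {m, n} × {2}, {n} × {0, 2}, {n} × {1, 2}, {l, m, n} × {0}, {l, m, n} × {2}, {n} × {0, 1, 2}, {l, n} × {0, 2}, {l, n} × {1, 2}, {m, n} × {0, 2}, {m, n} × {1, 2}, {l, n} × {0, 1, 2}, {l, m, n} × {0, 2}, {l, m, n} × {1, 2}, {m, n} × {0, 1, 2}, {l, m, n} × {0, 1, 2}}; |τ_{X×Y}| = 70.

Enumerate products U × V with U ∈ τ_X, V ∈ τ_Y (deduplicated):
  ∅ × ∅ = {} (∅)
  {n} × {0} = {(n,0)}
  {n} × {2} = {(n,2)}
  {l, n} × {0} = {(l,0), (n,0)}
  {l, n} × {2} = {(l,2), (n,2)}
  {m, n} × {0} = {(m,0), (n,0)}
  {m, n} × {2} = {(m,2), (n,2)}
  {n} × {0, 2} = {(n,0), (n,2)}
  {n} × {1, 2} = {(n,1), (n,2)}
  {l, m, n} × {0} = {(l,0), (m,0), (n,0)}
  {l, m, n} × {2} = {(l,2), (m,2), (n,2)}
  {n} × {0, 1, 2} = {(n,0), (n,1), (n,2)}
  {l, n} × {0, 2} = {(l,0), (l,2), (n,0), (n,2)}
  {l, n} × {1, 2} = {(l,1), (l,2), (n,1), (n,2)}
  {m, n} × {0, 2} = {(m,0), (m,2), (n,0), (n,2)}
  {m, n} × {1, 2} = {(m,1), (m,2), (n,1), (n,2)}
  {l, n} × {0, 1, 2} = {(l,0), (l,1), (l,2), (n,0), (n,1), (n,2)}
  {l, m, n} × {0, 2} = {(l,0), (l,2), (m,0), (m,2), (n,0), (n,2)}
  {l, m, n} × {1, 2} = {(l,1), (l,2), (m,1), (m,2), (n,1), (n,2)}
  {m, n} × {0, 1, 2} = {(m,0), (m,1), (m,2), (n,0), (n,1), (n,2)}
  {l, m, n} × {0, 1, 2} = {(l,0), (l,1), (l,2), (m,0), (m,1), (m,2), (n,0), (n,1), (n,2)}
These 21 distinct sets form the basis B.
Close under arbitrary unions to get τ_{X×Y}; counting gives |τ_{X×Y}| = 70.


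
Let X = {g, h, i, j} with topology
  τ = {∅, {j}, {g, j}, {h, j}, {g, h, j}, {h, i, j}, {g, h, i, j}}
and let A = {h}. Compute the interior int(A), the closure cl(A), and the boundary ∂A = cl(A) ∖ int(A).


int(A) = ∅, cl(A) = {h, i}, ∂A = {h, i}.

Closed sets in (X, τ) are complements of opens:
  closed(X, τ) = {∅, {g}, {i}, {g, i}, {h, i}, {g, h, i}, {g, h, i, j}}.
int(A) = ⋃ {U ∈ τ : U ⊆ A}. Opens contained in A: ∅.
Taking the union of these: int(A) = ∅.
cl(A) = ⋂ {C closed : A ⊆ C}. Closed sets containing A: {h, i}, {g, h, i}, {g, h, i, j}.
Intersecting these: cl(A) = {h, i}.
∂A = cl(A) ∖ int(A) = {h, i} ∖ ∅ = {h, i}.


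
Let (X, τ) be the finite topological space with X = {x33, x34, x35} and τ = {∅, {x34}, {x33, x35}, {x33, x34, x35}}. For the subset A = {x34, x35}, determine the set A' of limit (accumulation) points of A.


A' = {x33}

For each x ∈ X, list the open sets U ∈ τ with x ∈ U, then check whether U ∩ (A ∖ {x}) ≠ ∅ for every such U.
  x = x33: opens ∋ x are {x33, x35}, {x33, x34, x35}; each meets A ∖ {x33}, so x IS a limit point.
  x = x34: open {x34} ∋ x has {x34} ∩ (A ∖ {x34}) = ∅, so x is NOT a limit point.
  x = x35: open {x33, x35} ∋ x has {x33, x35} ∩ (A ∖ {x35}) = ∅, so x is NOT a limit point.
Collecting: A' = {x33}.


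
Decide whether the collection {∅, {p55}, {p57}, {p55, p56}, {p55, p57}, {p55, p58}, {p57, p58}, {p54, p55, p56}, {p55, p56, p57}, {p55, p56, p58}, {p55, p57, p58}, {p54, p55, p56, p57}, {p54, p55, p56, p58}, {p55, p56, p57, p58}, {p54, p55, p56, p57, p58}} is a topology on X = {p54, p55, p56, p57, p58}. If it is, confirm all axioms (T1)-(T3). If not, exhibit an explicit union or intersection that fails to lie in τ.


τ is NOT a topology on X.

Axiom (T1): ∅ ∈ τ? Yes; X ∈ τ? Yes.
Axiom (T2/T3): check pairwise unions and intersections of members of τ.
Counterexample for (T3): {p55, p58} ∩ {p57, p58} = {p58} ∉ τ. Therefore τ is NOT a topology.


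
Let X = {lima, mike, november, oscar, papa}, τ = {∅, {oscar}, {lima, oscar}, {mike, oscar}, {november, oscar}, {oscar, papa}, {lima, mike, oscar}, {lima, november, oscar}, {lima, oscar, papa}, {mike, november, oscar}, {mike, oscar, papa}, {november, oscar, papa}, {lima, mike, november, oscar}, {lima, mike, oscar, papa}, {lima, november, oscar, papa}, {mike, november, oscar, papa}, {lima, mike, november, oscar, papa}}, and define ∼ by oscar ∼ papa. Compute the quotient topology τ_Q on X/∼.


X/∼ = {[lima], [mike], [november], [oscar=papa]}; |τ_Q| = 9.

Equivalence classes: [lima], [mike], [november], [oscar=papa].
Quotient map π: X → X/∼ sends lima ↦ [lima], mike ↦ [mike], november ↦ [november], oscar ↦ [oscar=papa], papa ↦ [oscar=papa].
For each subset V ⊆ X/∼, compute π^{-1}(V) ⊆ X and check whether π^{-1}(V) ∈ τ. V is open in τ_Q iff π^{-1}(V) ∈ τ.
  V = {}: π^{-1}(V) = ∅ ∈ τ ✓.
  V = {[lima]}: π^{-1}(V) = {lima} ∉ τ ✗.
  V = {[mike]}: π^{-1}(V) = {mike} ∉ τ ✗.
  V = {[lima], [mike]}: π^{-1}(V) = {lima, mike} ∉ τ ✗.
  V = {[november]}: π^{-1}(V) = {november} ∉ τ ✗.
  V = {[lima], [november]}: π^{-1}(V) = {lima, november} ∉ τ ✗.
  V = {[mike], [november]}: π^{-1}(V) = {mike, november} ∉ τ ✗.
  V = {[lima], [mike], [november]}: π^{-1}(V) = {lima, mike, november} ∉ τ ✗.
  V = {[oscar=papa]}: π^{-1}(V) = {oscar, papa} ∈ τ ✓.
  V = {[lima], [oscar=papa]}: π^{-1}(V) = {lima, oscar, papa} ∈ τ ✓.
  V = {[mike], [oscar=papa]}: π^{-1}(V) = {mike, oscar, papa} ∈ τ ✓.
  V = {[lima], [mike], [oscar=papa]}: π^{-1}(V) = {lima, mike, oscar, papa} ∈ τ ✓.
  V = {[november], [oscar=papa]}: π^{-1}(V) = {november, oscar, papa} ∈ τ ✓.
  V = {[lima], [november], [oscar=papa]}: π^{-1}(V) = {lima, november, oscar, papa} ∈ τ ✓.
  V = {[mike], [november], [oscar=papa]}: π^{-1}(V) = {mike, november, oscar, papa} ∈ τ ✓.
  V = {[lima], [mike], [november], [oscar=papa]}: π^{-1}(V) = {lima, mike, november, oscar, papa} ∈ τ ✓.
Open sets in the quotient: τ_Q = {{}, {[oscar=papa]}, {[lima], [oscar=papa]}, {[mike], [oscar=papa]}, {[lima], [mike], [oscar=papa]}, {[november], [oscar=papa]}, {[lima], [november], [oscar=papa]}, {[mike], [november], [oscar=papa]}, {[lima], [mike], [november], [oscar=papa]}} (9 elements).


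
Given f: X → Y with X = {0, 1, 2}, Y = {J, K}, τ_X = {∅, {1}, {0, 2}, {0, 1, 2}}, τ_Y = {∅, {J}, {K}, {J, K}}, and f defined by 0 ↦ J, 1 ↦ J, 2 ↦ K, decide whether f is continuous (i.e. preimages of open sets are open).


f is NOT continuous.

Compute f^{-1}(U) for each U ∈ τ_Y:
  U = ∅: f^{-1}(U) = ∅ ∈ τ_X ✓.
  U = {J}: f^{-1}(U) = {0, 1} ∉ τ_X ✗.
  U = {K}: f^{-1}(U) = {2} ∉ τ_X ✗.
  U = {J, K}: f^{-1}(U) = {0, 1, 2} ∈ τ_X ✓.
Found U = {J} with f^{-1}(U) = {0, 1} not in τ_X. Therefore f is NOT continuous.


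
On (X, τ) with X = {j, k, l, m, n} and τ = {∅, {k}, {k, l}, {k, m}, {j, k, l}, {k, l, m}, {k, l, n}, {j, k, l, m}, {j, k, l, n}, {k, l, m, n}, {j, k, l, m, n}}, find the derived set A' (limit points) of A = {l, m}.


A' = {j, n}

For each x ∈ X, list the open sets U ∈ τ with x ∈ U, then check whether U ∩ (A ∖ {x}) ≠ ∅ for every such U.
  x = j: opens ∋ x are {j, k, l}, {j, k, l, m}, {j, k, l, n}, {j, k, l, m, n}; each meets A ∖ {j}, so x IS a limit point.
  x = k: open {k} ∋ x has {k} ∩ (A ∖ {k}) = ∅, so x is NOT a limit point.
  x = l: open {k, l} ∋ x has {k, l} ∩ (A ∖ {l}) = ∅, so x is NOT a limit point.
  x = m: open {k, m} ∋ x has {k, m} ∩ (A ∖ {m}) = ∅, so x is NOT a limit point.
  x = n: opens ∋ x are {k, l, n}, {j, k, l, n}, {k, l, m, n}, {j, k, l, m, n}; each meets A ∖ {n}, so x IS a limit point.
Collecting: A' = {j, n}.


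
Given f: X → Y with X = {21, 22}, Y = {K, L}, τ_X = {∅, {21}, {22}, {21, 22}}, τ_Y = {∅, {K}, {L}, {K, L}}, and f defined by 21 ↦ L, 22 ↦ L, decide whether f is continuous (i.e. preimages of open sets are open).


f IS continuous.

Compute f^{-1}(U) for each U ∈ τ_Y:
  U = ∅: f^{-1}(U) = ∅ ∈ τ_X ✓.
  U = {K}: f^{-1}(U) = ∅ ∈ τ_X ✓.
  U = {L}: f^{-1}(U) = {21, 22} ∈ τ_X ✓.
  U = {K, L}: f^{-1}(U) = {21, 22} ∈ τ_X ✓.
Every preimage lies in τ_X, so f IS continuous.


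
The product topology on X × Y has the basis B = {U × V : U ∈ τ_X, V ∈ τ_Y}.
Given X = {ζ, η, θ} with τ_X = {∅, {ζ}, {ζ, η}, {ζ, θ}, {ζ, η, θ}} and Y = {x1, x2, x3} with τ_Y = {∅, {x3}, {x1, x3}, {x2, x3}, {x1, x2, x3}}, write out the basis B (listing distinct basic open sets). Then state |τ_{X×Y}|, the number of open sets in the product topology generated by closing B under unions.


Basis B = {∅ × ∅, {ζ} × {x3}, {ζ} × {x1, x3}, {ζ} × {x2, x3}, {ζ, η} × {x3}, {ζ, θ} × {x3}, {ζ} × {x1, x2, x3}, {ζ, η, θ} × {x3}, {ζ, η} × {x1, x3}, {ζ, θ} × {x1, x3}, {ζ, η} × {x2, x3}, {ζ, θ} × {x2, x3}, {ζ, η} × {x1, x2, x3}, {ζ, θ} × {x1, x2, x3}, {ζ, η, θ} × {x1, x3}, {ζ, η, θ} × {x2, x3}, {ζ, η, θ} × {x1, x2, x3}}; |τ_{X×Y}| = 48.

Enumerate products U × V with U ∈ τ_X, V ∈ τ_Y (deduplicated):
  ∅ × ∅ = {} (∅)
  {ζ} × {x3} = {(ζ,x3)}
  {ζ} × {x1, x3} = {(ζ,x1), (ζ,x3)}
  {ζ} × {x2, x3} = {(ζ,x2), (ζ,x3)}
  {ζ, η} × {x3} = {(ζ,x3), (η,x3)}
  {ζ, θ} × {x3} = {(ζ,x3), (θ,x3)}
  {ζ} × {x1, x2, x3} = {(ζ,x1), (ζ,x2), (ζ,x3)}
  {ζ, η, θ} × {x3} = {(ζ,x3), (η,x3), (θ,x3)}
  {ζ, η} × {x1, x3} = {(ζ,x1), (ζ,x3), (η,x1), (η,x3)}
  {ζ, θ} × {x1, x3} = {(ζ,x1), (ζ,x3), (θ,x1), (θ,x3)}
  {ζ, η} × {x2, x3} = {(ζ,x2), (ζ,x3), (η,x2), (η,x3)}
  {ζ, θ} × {x2, x3} = {(ζ,x2), (ζ,x3), (θ,x2), (θ,x3)}
  {ζ, η} × {x1, x2, x3} = {(ζ,x1), (ζ,x2), (ζ,x3), (η,x1), (η,x2), (η,x3)}
  {ζ, θ} × {x1, x2, x3} = {(ζ,x1), (ζ,x2), (ζ,x3), (θ,x1), (θ,x2), (θ,x3)}
  {ζ, η, θ} × {x1, x3} = {(ζ,x1), (ζ,x3), (η,x1), (η,x3), (θ,x1), (θ,x3)}
  {ζ, η, θ} × {x2, x3} = {(ζ,x2), (ζ,x3), (η,x2), (η,x3), (θ,x2), (θ,x3)}
  {ζ, η, θ} × {x1, x2, x3} = {(ζ,x1), (ζ,x2), (ζ,x3), (η,x1), (η,x2), (η,x3), (θ,x1), (θ,x2), (θ,x3)}
These 17 distinct sets form the basis B.
Close under arbitrary unions to get τ_{X×Y}; counting gives |τ_{X×Y}| = 48.


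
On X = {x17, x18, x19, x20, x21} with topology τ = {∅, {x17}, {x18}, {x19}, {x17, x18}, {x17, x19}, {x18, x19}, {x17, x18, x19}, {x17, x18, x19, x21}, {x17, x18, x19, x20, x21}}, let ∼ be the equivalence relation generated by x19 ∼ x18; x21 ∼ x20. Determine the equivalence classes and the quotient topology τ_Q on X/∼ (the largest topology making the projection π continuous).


X/∼ = {[x17], [x18=x19], [x20=x21]}; |τ_Q| = 5.

Equivalence classes: [x17], [x18=x19], [x20=x21].
Quotient map π: X → X/∼ sends x17 ↦ [x17], x18 ↦ [x18=x19], x19 ↦ [x18=x19], x20 ↦ [x20=x21], x21 ↦ [x20=x21].
For each subset V ⊆ X/∼, compute π^{-1}(V) ⊆ X and check whether π^{-1}(V) ∈ τ. V is open in τ_Q iff π^{-1}(V) ∈ τ.
  V = {}: π^{-1}(V) = ∅ ∈ τ ✓.
  V = {[x17]}: π^{-1}(V) = {x17} ∈ τ ✓.
  V = {[x18=x19]}: π^{-1}(V) = {x18, x19} ∈ τ ✓.
  V = {[x17], [x18=x19]}: π^{-1}(V) = {x17, x18, x19} ∈ τ ✓.
  V = {[x20=x21]}: π^{-1}(V) = {x20, x21} ∉ τ ✗.
  V = {[x17], [x20=x21]}: π^{-1}(V) = {x17, x20, x21} ∉ τ ✗.
  V = {[x18=x19], [x20=x21]}: π^{-1}(V) = {x18, x19, x20, x21} ∉ τ ✗.
  V = {[x17], [x18=x19], [x20=x21]}: π^{-1}(V) = {x17, x18, x19, x20, x21} ∈ τ ✓.
Open sets in the quotient: τ_Q = {{}, {[x17]}, {[x18=x19]}, {[x17], [x18=x19]}, {[x17], [x18=x19], [x20=x21]}} (5 elements).


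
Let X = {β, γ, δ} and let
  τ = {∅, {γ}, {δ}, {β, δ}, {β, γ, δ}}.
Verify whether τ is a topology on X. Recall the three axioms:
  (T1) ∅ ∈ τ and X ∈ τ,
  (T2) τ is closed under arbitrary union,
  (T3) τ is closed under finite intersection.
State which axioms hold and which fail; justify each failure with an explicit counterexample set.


τ is NOT a topology on X.

Axiom (T1): ∅ ∈ τ? Yes; X ∈ τ? Yes.
Axiom (T2/T3): check pairwise unions and intersections of members of τ.
Counterexample for (T2): {γ} ∪ {δ} = {γ, δ} ∉ τ. Therefore τ is NOT a topology.


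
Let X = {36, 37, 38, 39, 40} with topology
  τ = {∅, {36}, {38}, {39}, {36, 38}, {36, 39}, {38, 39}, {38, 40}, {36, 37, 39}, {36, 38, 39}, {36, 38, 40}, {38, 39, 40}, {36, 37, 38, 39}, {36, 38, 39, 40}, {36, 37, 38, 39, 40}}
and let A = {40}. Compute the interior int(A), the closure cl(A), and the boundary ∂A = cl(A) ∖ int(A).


int(A) = ∅, cl(A) = {40}, ∂A = {40}.

Closed sets in (X, τ) are complements of opens:
  closed(X, τ) = {∅, {37}, {40}, {36, 37}, {37, 39}, {37, 40}, {38, 40}, {36, 37, 39}, {36, 37, 40}, {37, 38, 40}, {37, 39, 40}, {36, 37, 38, 40}, {36, 37, 39, 40}, {37, 38, 39, 40}, {36, 37, 38, 39, 40}}.
int(A) = ⋃ {U ∈ τ : U ⊆ A}. Opens contained in A: ∅.
Taking the union of these: int(A) = ∅.
cl(A) = ⋂ {C closed : A ⊆ C}. Closed sets containing A: {40}, {37, 40}, {38, 40}, {36, 37, 40}, {37, 38, 40}, {37, 39, 40}, {36, 37, 38, 40}, {36, 37, 39, 40}, {37, 38, 39, 40}, {36, 37, 38, 39, 40}.
Intersecting these: cl(A) = {40}.
∂A = cl(A) ∖ int(A) = {40} ∖ ∅ = {40}.


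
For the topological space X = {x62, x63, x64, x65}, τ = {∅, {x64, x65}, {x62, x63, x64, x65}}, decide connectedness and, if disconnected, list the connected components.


(X, τ) is connected.

Find clopen sets (U ∈ τ with X ∖ U ∈ τ):
  U = ∅, X ∖ U = {x62, x63, x64, x65} — both open, so U is clopen.
  U = {x62, x63, x64, x65}, X ∖ U = ∅ — both open, so U is clopen.
Only trivial clopens (∅ and X) exist, so (X, τ) is connected.
Compute connected components by grouping points that agree on all clopens:
  component: {x62, x63, x64, x65}


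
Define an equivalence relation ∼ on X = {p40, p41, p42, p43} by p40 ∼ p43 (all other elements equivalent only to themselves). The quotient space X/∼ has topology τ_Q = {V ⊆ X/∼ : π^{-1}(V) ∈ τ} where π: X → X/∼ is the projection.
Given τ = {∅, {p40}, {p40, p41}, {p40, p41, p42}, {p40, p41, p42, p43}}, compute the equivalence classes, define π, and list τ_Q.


X/∼ = {[p40=p43], [p41], [p42]}; |τ_Q| = 2.

Equivalence classes: [p40=p43], [p41], [p42].
Quotient map π: X → X/∼ sends p40 ↦ [p40=p43], p41 ↦ [p41], p42 ↦ [p42], p43 ↦ [p40=p43].
For each subset V ⊆ X/∼, compute π^{-1}(V) ⊆ X and check whether π^{-1}(V) ∈ τ. V is open in τ_Q iff π^{-1}(V) ∈ τ.
  V = {}: π^{-1}(V) = ∅ ∈ τ ✓.
  V = {[p40=p43]}: π^{-1}(V) = {p40, p43} ∉ τ ✗.
  V = {[p41]}: π^{-1}(V) = {p41} ∉ τ ✗.
  V = {[p40=p43], [p41]}: π^{-1}(V) = {p40, p41, p43} ∉ τ ✗.
  V = {[p42]}: π^{-1}(V) = {p42} ∉ τ ✗.
  V = {[p40=p43], [p42]}: π^{-1}(V) = {p40, p42, p43} ∉ τ ✗.
  V = {[p41], [p42]}: π^{-1}(V) = {p41, p42} ∉ τ ✗.
  V = {[p40=p43], [p41], [p42]}: π^{-1}(V) = {p40, p41, p42, p43} ∈ τ ✓.
Open sets in the quotient: τ_Q = {{}, {[p40=p43], [p41], [p42]}} (2 elements).


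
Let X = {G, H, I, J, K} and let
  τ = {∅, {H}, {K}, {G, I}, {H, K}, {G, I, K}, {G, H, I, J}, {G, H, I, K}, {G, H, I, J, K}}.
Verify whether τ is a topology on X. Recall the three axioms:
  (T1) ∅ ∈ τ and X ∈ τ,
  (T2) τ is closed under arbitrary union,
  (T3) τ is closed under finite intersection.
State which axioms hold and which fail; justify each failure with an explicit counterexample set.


τ is NOT a topology on X.

Axiom (T1): ∅ ∈ τ? Yes; X ∈ τ? Yes.
Axiom (T2/T3): check pairwise unions and intersections of members of τ.
Counterexample for (T2): {H} ∪ {G, I} = {G, H, I} ∉ τ. Therefore τ is NOT a topology.


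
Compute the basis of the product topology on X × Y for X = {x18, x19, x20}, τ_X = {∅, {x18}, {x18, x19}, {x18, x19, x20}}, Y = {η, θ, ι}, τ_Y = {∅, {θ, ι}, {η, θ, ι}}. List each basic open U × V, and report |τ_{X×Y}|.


Basis B = {∅ × ∅, {x18} × {θ, ι}, {x18} × {η, θ, ι}, {x18, x19} × {θ, ι}, {x18, x19} × {η, θ, ι}, {x18, x19, x20} × {θ, ι}, {x18, x19, x20} × {η, θ, ι}}; |τ_{X×Y}| = 10.

Enumerate products U × V with U ∈ τ_X, V ∈ τ_Y (deduplicated):
  ∅ × ∅ = {} (∅)
  {x18} × {θ, ι} = {(x18,θ), (x18,ι)}
  {x18} × {η, θ, ι} = {(x18,η), (x18,θ), (x18,ι)}
  {x18, x19} × {θ, ι} = {(x18,θ), (x18,ι), (x19,θ), (x19,ι)}
  {x18, x19} × {η, θ, ι} = {(x18,η), (x18,θ), (x18,ι), (x19,η), (x19,θ), (x19,ι)}
  {x18, x19, x20} × {θ, ι} = {(x18,θ), (x18,ι), (x19,θ), (x19,ι), (x20,θ), (x20,ι)}
  {x18, x19, x20} × {η, θ, ι} = {(x18,η), (x18,θ), (x18,ι), (x19,η), (x19,θ), (x19,ι), (x20,η), (x20,θ), (x20,ι)}
These 7 distinct sets form the basis B.
Close under arbitrary unions to get τ_{X×Y}; counting gives |τ_{X×Y}| = 10.


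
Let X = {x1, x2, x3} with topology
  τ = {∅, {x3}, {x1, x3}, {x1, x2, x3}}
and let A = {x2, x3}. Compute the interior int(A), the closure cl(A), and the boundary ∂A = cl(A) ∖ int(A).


int(A) = {x3}, cl(A) = {x1, x2, x3}, ∂A = {x1, x2}.

Closed sets in (X, τ) are complements of opens:
  closed(X, τ) = {∅, {x2}, {x1, x2}, {x1, x2, x3}}.
int(A) = ⋃ {U ∈ τ : U ⊆ A}. Opens contained in A: ∅, {x3}.
Taking the union of these: int(A) = {x3}.
cl(A) = ⋂ {C closed : A ⊆ C}. Closed sets containing A: {x1, x2, x3}.
Intersecting these: cl(A) = {x1, x2, x3}.
∂A = cl(A) ∖ int(A) = {x1, x2, x3} ∖ {x3} = {x1, x2}.


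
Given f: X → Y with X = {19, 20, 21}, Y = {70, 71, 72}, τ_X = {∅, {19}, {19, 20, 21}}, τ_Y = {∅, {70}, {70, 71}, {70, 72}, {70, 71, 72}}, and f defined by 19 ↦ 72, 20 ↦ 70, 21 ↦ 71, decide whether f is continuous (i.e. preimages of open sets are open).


f is NOT continuous.

Compute f^{-1}(U) for each U ∈ τ_Y:
  U = ∅: f^{-1}(U) = ∅ ∈ τ_X ✓.
  U = {70}: f^{-1}(U) = {20} ∉ τ_X ✗.
  U = {70, 71}: f^{-1}(U) = {20, 21} ∉ τ_X ✗.
  U = {70, 72}: f^{-1}(U) = {19, 20} ∉ τ_X ✗.
  U = {70, 71, 72}: f^{-1}(U) = {19, 20, 21} ∈ τ_X ✓.
Found U = {70} with f^{-1}(U) = {20} not in τ_X. Therefore f is NOT continuous.


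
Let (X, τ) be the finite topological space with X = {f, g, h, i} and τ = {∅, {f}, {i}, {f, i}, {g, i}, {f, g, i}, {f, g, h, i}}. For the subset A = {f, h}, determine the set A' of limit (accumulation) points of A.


A' = {h}

For each x ∈ X, list the open sets U ∈ τ with x ∈ U, then check whether U ∩ (A ∖ {x}) ≠ ∅ for every such U.
  x = f: open {f} ∋ x has {f} ∩ (A ∖ {f}) = ∅, so x is NOT a limit point.
  x = g: open {g, i} ∋ x has {g, i} ∩ (A ∖ {g}) = ∅, so x is NOT a limit point.
  x = h: opens ∋ x are {f, g, h, i}; each meets A ∖ {h}, so x IS a limit point.
  x = i: open {i} ∋ x has {i} ∩ (A ∖ {i}) = ∅, so x is NOT a limit point.
Collecting: A' = {h}.


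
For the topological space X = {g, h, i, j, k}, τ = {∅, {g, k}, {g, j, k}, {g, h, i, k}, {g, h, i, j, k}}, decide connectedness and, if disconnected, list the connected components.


(X, τ) is connected.

Find clopen sets (U ∈ τ with X ∖ U ∈ τ):
  U = ∅, X ∖ U = {g, h, i, j, k} — both open, so U is clopen.
  U = {g, h, i, j, k}, X ∖ U = ∅ — both open, so U is clopen.
Only trivial clopens (∅ and X) exist, so (X, τ) is connected.
Compute connected components by grouping points that agree on all clopens:
  component: {g, h, i, j, k}


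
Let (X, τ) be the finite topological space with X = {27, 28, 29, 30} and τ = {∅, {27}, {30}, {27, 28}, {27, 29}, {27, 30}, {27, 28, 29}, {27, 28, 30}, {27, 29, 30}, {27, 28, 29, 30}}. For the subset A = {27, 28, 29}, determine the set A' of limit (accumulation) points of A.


A' = {28, 29}

For each x ∈ X, list the open sets U ∈ τ with x ∈ U, then check whether U ∩ (A ∖ {x}) ≠ ∅ for every such U.
  x = 27: open {27} ∋ x has {27} ∩ (A ∖ {27}) = ∅, so x is NOT a limit point.
  x = 28: opens ∋ x are {27, 28}, {27, 28, 29}, {27, 28, 30}, {27, 28, 29, 30}; each meets A ∖ {28}, so x IS a limit point.
  x = 29: opens ∋ x are {27, 29}, {27, 28, 29}, {27, 29, 30}, {27, 28, 29, 30}; each meets A ∖ {29}, so x IS a limit point.
  x = 30: open {30} ∋ x has {30} ∩ (A ∖ {30}) = ∅, so x is NOT a limit point.
Collecting: A' = {28, 29}.


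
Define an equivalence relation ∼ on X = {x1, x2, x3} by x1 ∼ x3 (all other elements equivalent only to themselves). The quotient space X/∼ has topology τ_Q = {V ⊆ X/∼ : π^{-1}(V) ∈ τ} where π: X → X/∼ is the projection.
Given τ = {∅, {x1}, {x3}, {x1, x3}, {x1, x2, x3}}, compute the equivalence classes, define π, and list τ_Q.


X/∼ = {[x1=x3], [x2]}; |τ_Q| = 3.

Equivalence classes: [x1=x3], [x2].
Quotient map π: X → X/∼ sends x1 ↦ [x1=x3], x2 ↦ [x2], x3 ↦ [x1=x3].
For each subset V ⊆ X/∼, compute π^{-1}(V) ⊆ X and check whether π^{-1}(V) ∈ τ. V is open in τ_Q iff π^{-1}(V) ∈ τ.
  V = {}: π^{-1}(V) = ∅ ∈ τ ✓.
  V = {[x1=x3]}: π^{-1}(V) = {x1, x3} ∈ τ ✓.
  V = {[x2]}: π^{-1}(V) = {x2} ∉ τ ✗.
  V = {[x1=x3], [x2]}: π^{-1}(V) = {x1, x2, x3} ∈ τ ✓.
Open sets in the quotient: τ_Q = {{}, {[x1=x3]}, {[x1=x3], [x2]}} (3 elements).


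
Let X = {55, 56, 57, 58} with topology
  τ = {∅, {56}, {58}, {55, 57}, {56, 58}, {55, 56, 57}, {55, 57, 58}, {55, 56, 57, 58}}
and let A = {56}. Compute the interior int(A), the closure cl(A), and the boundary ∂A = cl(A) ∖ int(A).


int(A) = {56}, cl(A) = {56}, ∂A = ∅.

Closed sets in (X, τ) are complements of opens:
  closed(X, τ) = {∅, {56}, {58}, {55, 57}, {56, 58}, {55, 56, 57}, {55, 57, 58}, {55, 56, 57, 58}}.
int(A) = ⋃ {U ∈ τ : U ⊆ A}. Opens contained in A: ∅, {56}.
Taking the union of these: int(A) = {56}.
cl(A) = ⋂ {C closed : A ⊆ C}. Closed sets containing A: {56}, {56, 58}, {55, 56, 57}, {55, 56, 57, 58}.
Intersecting these: cl(A) = {56}.
∂A = cl(A) ∖ int(A) = {56} ∖ {56} = ∅.


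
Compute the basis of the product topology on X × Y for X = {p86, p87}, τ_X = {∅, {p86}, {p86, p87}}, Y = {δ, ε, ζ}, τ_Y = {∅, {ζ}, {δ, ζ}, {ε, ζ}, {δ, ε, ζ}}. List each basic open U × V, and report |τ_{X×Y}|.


Basis B = {∅ × ∅, {p86} × {ζ}, {p86} × {δ, ζ}, {p86} × {ε, ζ}, {p86, p87} × {ζ}, {p86} × {δ, ε, ζ}, {p86, p87} × {δ, ζ}, {p86, p87} × {ε, ζ}, {p86, p87} × {δ, ε, ζ}}; |τ_{X×Y}| = 14.

Enumerate products U × V with U ∈ τ_X, V ∈ τ_Y (deduplicated):
  ∅ × ∅ = {} (∅)
  {p86} × {ζ} = {(p86,ζ)}
  {p86} × {δ, ζ} = {(p86,δ), (p86,ζ)}
  {p86} × {ε, ζ} = {(p86,ε), (p86,ζ)}
  {p86, p87} × {ζ} = {(p86,ζ), (p87,ζ)}
  {p86} × {δ, ε, ζ} = {(p86,δ), (p86,ε), (p86,ζ)}
  {p86, p87} × {δ, ζ} = {(p86,δ), (p86,ζ), (p87,δ), (p87,ζ)}
  {p86, p87} × {ε, ζ} = {(p86,ε), (p86,ζ), (p87,ε), (p87,ζ)}
  {p86, p87} × {δ, ε, ζ} = {(p86,δ), (p86,ε), (p86,ζ), (p87,δ), (p87,ε), (p87,ζ)}
These 9 distinct sets form the basis B.
Close under arbitrary unions to get τ_{X×Y}; counting gives |τ_{X×Y}| = 14.


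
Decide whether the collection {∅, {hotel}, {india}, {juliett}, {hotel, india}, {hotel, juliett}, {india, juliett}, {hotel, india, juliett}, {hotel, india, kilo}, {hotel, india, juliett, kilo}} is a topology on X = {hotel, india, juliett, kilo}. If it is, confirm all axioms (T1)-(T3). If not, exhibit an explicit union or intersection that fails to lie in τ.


τ IS a topology on X.

Axiom (T1): ∅ ∈ τ? Yes; X ∈ τ? Yes.
Axiom (T2/T3): check pairwise unions and intersections of members of τ.
All pairwise intersections and unions checked — each lies in τ. Therefore τ satisfies (T1), (T2), (T3): it IS a topology on X.


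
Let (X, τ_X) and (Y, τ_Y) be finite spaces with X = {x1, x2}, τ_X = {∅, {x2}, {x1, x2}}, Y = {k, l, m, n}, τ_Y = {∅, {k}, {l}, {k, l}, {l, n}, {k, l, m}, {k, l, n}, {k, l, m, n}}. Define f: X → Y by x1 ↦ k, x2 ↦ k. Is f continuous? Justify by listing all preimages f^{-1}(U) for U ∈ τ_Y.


f IS continuous.

Compute f^{-1}(U) for each U ∈ τ_Y:
  U = ∅: f^{-1}(U) = ∅ ∈ τ_X ✓.
  U = {k}: f^{-1}(U) = {x1, x2} ∈ τ_X ✓.
  U = {l}: f^{-1}(U) = ∅ ∈ τ_X ✓.
  U = {k, l}: f^{-1}(U) = {x1, x2} ∈ τ_X ✓.
  U = {l, n}: f^{-1}(U) = ∅ ∈ τ_X ✓.
  U = {k, l, m}: f^{-1}(U) = {x1, x2} ∈ τ_X ✓.
  U = {k, l, n}: f^{-1}(U) = {x1, x2} ∈ τ_X ✓.
  U = {k, l, m, n}: f^{-1}(U) = {x1, x2} ∈ τ_X ✓.
Every preimage lies in τ_X, so f IS continuous.


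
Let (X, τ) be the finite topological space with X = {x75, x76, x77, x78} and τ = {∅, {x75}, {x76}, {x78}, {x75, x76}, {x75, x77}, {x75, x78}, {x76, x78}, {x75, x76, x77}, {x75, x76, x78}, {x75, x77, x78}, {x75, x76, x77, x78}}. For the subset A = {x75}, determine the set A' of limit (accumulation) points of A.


A' = {x77}

For each x ∈ X, list the open sets U ∈ τ with x ∈ U, then check whether U ∩ (A ∖ {x}) ≠ ∅ for every such U.
  x = x75: open {x75} ∋ x has {x75} ∩ (A ∖ {x75}) = ∅, so x is NOT a limit point.
  x = x76: open {x76} ∋ x has {x76} ∩ (A ∖ {x76}) = ∅, so x is NOT a limit point.
  x = x77: opens ∋ x are {x75, x77}, {x75, x76, x77}, {x75, x77, x78}, {x75, x76, x77, x78}; each meets A ∖ {x77}, so x IS a limit point.
  x = x78: open {x78} ∋ x has {x78} ∩ (A ∖ {x78}) = ∅, so x is NOT a limit point.
Collecting: A' = {x77}.


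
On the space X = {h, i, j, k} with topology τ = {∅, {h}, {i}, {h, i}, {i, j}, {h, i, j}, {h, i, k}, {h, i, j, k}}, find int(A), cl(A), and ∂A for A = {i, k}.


int(A) = {i}, cl(A) = {i, j, k}, ∂A = {j, k}.

Closed sets in (X, τ) are complements of opens:
  closed(X, τ) = {∅, {j}, {k}, {h, k}, {j, k}, {h, j, k}, {i, j, k}, {h, i, j, k}}.
int(A) = ⋃ {U ∈ τ : U ⊆ A}. Opens contained in A: ∅, {i}.
Taking the union of these: int(A) = {i}.
cl(A) = ⋂ {C closed : A ⊆ C}. Closed sets containing A: {i, j, k}, {h, i, j, k}.
Intersecting these: cl(A) = {i, j, k}.
∂A = cl(A) ∖ int(A) = {i, j, k} ∖ {i} = {j, k}.


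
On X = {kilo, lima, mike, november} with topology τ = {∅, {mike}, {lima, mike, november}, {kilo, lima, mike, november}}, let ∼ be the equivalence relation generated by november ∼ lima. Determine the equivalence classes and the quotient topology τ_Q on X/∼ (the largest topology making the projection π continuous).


X/∼ = {[kilo], [lima=november], [mike]}; |τ_Q| = 4.

Equivalence classes: [kilo], [lima=november], [mike].
Quotient map π: X → X/∼ sends kilo ↦ [kilo], lima ↦ [lima=november], mike ↦ [mike], november ↦ [lima=november].
For each subset V ⊆ X/∼, compute π^{-1}(V) ⊆ X and check whether π^{-1}(V) ∈ τ. V is open in τ_Q iff π^{-1}(V) ∈ τ.
  V = {}: π^{-1}(V) = ∅ ∈ τ ✓.
  V = {[kilo]}: π^{-1}(V) = {kilo} ∉ τ ✗.
  V = {[lima=november]}: π^{-1}(V) = {lima, november} ∉ τ ✗.
  V = {[kilo], [lima=november]}: π^{-1}(V) = {kilo, lima, november} ∉ τ ✗.
  V = {[mike]}: π^{-1}(V) = {mike} ∈ τ ✓.
  V = {[kilo], [mike]}: π^{-1}(V) = {kilo, mike} ∉ τ ✗.
  V = {[lima=november], [mike]}: π^{-1}(V) = {lima, mike, november} ∈ τ ✓.
  V = {[kilo], [lima=november], [mike]}: π^{-1}(V) = {kilo, lima, mike, november} ∈ τ ✓.
Open sets in the quotient: τ_Q = {{}, {[mike]}, {[lima=november], [mike]}, {[kilo], [lima=november], [mike]}} (4 elements).


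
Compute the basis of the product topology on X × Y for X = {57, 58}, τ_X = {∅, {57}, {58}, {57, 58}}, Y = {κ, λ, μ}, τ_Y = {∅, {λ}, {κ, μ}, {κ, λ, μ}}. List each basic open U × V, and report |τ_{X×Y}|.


Basis B = {∅ × ∅, {57} × {λ}, {58} × {λ}, {57} × {κ, μ}, {57, 58} × {λ}, {58} × {κ, μ}, {57} × {κ, λ, μ}, {58} × {κ, λ, μ}, {57, 58} × {κ, μ}, {57, 58} × {κ, λ, μ}}; |τ_{X×Y}| = 16.

Enumerate products U × V with U ∈ τ_X, V ∈ τ_Y (deduplicated):
  ∅ × ∅ = {} (∅)
  {57} × {λ} = {(57,λ)}
  {58} × {λ} = {(58,λ)}
  {57} × {κ, μ} = {(57,κ), (57,μ)}
  {57, 58} × {λ} = {(57,λ), (58,λ)}
  {58} × {κ, μ} = {(58,κ), (58,μ)}
  {57} × {κ, λ, μ} = {(57,κ), (57,λ), (57,μ)}
  {58} × {κ, λ, μ} = {(58,κ), (58,λ), (58,μ)}
  {57, 58} × {κ, μ} = {(57,κ), (57,μ), (58,κ), (58,μ)}
  {57, 58} × {κ, λ, μ} = {(57,κ), (57,λ), (57,μ), (58,κ), (58,λ), (58,μ)}
These 10 distinct sets form the basis B.
Close under arbitrary unions to get τ_{X×Y}; counting gives |τ_{X×Y}| = 16.


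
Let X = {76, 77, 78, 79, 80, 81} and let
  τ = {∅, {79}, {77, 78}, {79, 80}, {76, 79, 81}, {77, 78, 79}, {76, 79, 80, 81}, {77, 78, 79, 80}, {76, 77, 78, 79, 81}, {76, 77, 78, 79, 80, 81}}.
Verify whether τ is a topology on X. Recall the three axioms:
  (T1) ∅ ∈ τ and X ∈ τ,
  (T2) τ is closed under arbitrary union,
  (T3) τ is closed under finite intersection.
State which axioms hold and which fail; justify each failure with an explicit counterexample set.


τ IS a topology on X.

Axiom (T1): ∅ ∈ τ? Yes; X ∈ τ? Yes.
Axiom (T2/T3): check pairwise unions and intersections of members of τ.
All pairwise intersections and unions checked — each lies in τ. Therefore τ satisfies (T1), (T2), (T3): it IS a topology on X.


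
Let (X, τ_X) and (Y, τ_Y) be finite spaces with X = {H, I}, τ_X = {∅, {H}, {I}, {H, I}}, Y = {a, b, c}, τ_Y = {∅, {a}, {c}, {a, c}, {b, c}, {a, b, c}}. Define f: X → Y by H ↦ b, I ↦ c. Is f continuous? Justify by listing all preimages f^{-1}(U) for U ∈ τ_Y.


f IS continuous.

Compute f^{-1}(U) for each U ∈ τ_Y:
  U = ∅: f^{-1}(U) = ∅ ∈ τ_X ✓.
  U = {a}: f^{-1}(U) = ∅ ∈ τ_X ✓.
  U = {c}: f^{-1}(U) = {I} ∈ τ_X ✓.
  U = {a, c}: f^{-1}(U) = {I} ∈ τ_X ✓.
  U = {b, c}: f^{-1}(U) = {H, I} ∈ τ_X ✓.
  U = {a, b, c}: f^{-1}(U) = {H, I} ∈ τ_X ✓.
Every preimage lies in τ_X, so f IS continuous.


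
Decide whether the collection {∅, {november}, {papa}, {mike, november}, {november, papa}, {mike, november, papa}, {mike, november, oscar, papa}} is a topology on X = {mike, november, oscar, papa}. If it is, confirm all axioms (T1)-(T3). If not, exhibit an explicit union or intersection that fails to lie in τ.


τ IS a topology on X.

Axiom (T1): ∅ ∈ τ? Yes; X ∈ τ? Yes.
Axiom (T2/T3): check pairwise unions and intersections of members of τ.
All pairwise intersections and unions checked — each lies in τ. Therefore τ satisfies (T1), (T2), (T3): it IS a topology on X.


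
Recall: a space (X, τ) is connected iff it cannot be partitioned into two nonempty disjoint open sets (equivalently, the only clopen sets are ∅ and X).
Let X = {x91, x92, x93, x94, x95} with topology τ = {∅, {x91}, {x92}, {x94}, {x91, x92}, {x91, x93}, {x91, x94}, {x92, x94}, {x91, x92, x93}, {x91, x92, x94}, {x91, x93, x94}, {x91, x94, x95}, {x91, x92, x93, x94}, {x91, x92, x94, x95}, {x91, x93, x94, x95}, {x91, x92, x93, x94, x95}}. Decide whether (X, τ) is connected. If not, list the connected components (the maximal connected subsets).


(X, τ) is disconnected; components = [{x92}, {x91, x93, x94, x95}].

Find clopen sets (U ∈ τ with X ∖ U ∈ τ):
  U = ∅, X ∖ U = {x91, x92, x93, x94, x95} — both open, so U is clopen.
  U = {x92}, X ∖ U = {x91, x93, x94, x95} — both open, so U is clopen.
  U = {x91, x93, x94, x95}, X ∖ U = {x92} — both open, so U is clopen.
  U = {x91, x92, x93, x94, x95}, X ∖ U = ∅ — both open, so U is clopen.
Nontrivial clopen(s) exist: e.g. {x91, x93, x94, x95}. So (X, τ) is disconnected.
Compute connected components by grouping points that agree on all clopens:
  component: {x92}
  component: {x91, x93, x94, x95}


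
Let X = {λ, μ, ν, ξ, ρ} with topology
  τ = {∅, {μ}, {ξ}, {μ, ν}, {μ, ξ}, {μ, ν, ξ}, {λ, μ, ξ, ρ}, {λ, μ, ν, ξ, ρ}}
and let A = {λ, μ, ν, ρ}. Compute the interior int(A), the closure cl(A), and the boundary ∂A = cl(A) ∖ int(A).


int(A) = {μ, ν}, cl(A) = {λ, μ, ν, ρ}, ∂A = {λ, ρ}.

Closed sets in (X, τ) are complements of opens:
  closed(X, τ) = {∅, {ν}, {λ, ρ}, {λ, ν, ρ}, {λ, ξ, ρ}, {λ, μ, ν, ρ}, {λ, ν, ξ, ρ}, {λ, μ, ν, ξ, ρ}}.
int(A) = ⋃ {U ∈ τ : U ⊆ A}. Opens contained in A: ∅, {μ}, {μ, ν}.
Taking the union of these: int(A) = {μ, ν}.
cl(A) = ⋂ {C closed : A ⊆ C}. Closed sets containing A: {λ, μ, ν, ρ}, {λ, μ, ν, ξ, ρ}.
Intersecting these: cl(A) = {λ, μ, ν, ρ}.
∂A = cl(A) ∖ int(A) = {λ, μ, ν, ρ} ∖ {μ, ν} = {λ, ρ}.


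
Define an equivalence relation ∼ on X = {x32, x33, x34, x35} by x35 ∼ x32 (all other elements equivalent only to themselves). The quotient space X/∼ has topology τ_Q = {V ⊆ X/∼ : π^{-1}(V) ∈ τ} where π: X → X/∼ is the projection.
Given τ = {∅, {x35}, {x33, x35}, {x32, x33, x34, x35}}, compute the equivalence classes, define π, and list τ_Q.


X/∼ = {[x32=x35], [x33], [x34]}; |τ_Q| = 2.

Equivalence classes: [x32=x35], [x33], [x34].
Quotient map π: X → X/∼ sends x32 ↦ [x32=x35], x33 ↦ [x33], x34 ↦ [x34], x35 ↦ [x32=x35].
For each subset V ⊆ X/∼, compute π^{-1}(V) ⊆ X and check whether π^{-1}(V) ∈ τ. V is open in τ_Q iff π^{-1}(V) ∈ τ.
  V = {}: π^{-1}(V) = ∅ ∈ τ ✓.
  V = {[x32=x35]}: π^{-1}(V) = {x32, x35} ∉ τ ✗.
  V = {[x33]}: π^{-1}(V) = {x33} ∉ τ ✗.
  V = {[x32=x35], [x33]}: π^{-1}(V) = {x32, x33, x35} ∉ τ ✗.
  V = {[x34]}: π^{-1}(V) = {x34} ∉ τ ✗.
  V = {[x32=x35], [x34]}: π^{-1}(V) = {x32, x34, x35} ∉ τ ✗.
  V = {[x33], [x34]}: π^{-1}(V) = {x33, x34} ∉ τ ✗.
  V = {[x32=x35], [x33], [x34]}: π^{-1}(V) = {x32, x33, x34, x35} ∈ τ ✓.
Open sets in the quotient: τ_Q = {{}, {[x32=x35], [x33], [x34]}} (2 elements).


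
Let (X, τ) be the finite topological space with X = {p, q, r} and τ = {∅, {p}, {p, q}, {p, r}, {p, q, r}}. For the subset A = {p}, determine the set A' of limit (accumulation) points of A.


A' = {q, r}

For each x ∈ X, list the open sets U ∈ τ with x ∈ U, then check whether U ∩ (A ∖ {x}) ≠ ∅ for every such U.
  x = p: open {p} ∋ x has {p} ∩ (A ∖ {p}) = ∅, so x is NOT a limit point.
  x = q: opens ∋ x are {p, q}, {p, q, r}; each meets A ∖ {q}, so x IS a limit point.
  x = r: opens ∋ x are {p, r}, {p, q, r}; each meets A ∖ {r}, so x IS a limit point.
Collecting: A' = {q, r}.


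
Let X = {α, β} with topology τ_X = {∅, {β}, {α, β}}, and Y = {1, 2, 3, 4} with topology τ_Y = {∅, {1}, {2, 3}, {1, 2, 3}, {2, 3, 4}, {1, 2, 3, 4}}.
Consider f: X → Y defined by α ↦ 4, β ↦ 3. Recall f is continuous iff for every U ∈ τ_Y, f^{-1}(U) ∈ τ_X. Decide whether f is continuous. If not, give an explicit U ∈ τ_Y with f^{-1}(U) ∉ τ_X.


f IS continuous.

Compute f^{-1}(U) for each U ∈ τ_Y:
  U = ∅: f^{-1}(U) = ∅ ∈ τ_X ✓.
  U = {1}: f^{-1}(U) = ∅ ∈ τ_X ✓.
  U = {2, 3}: f^{-1}(U) = {β} ∈ τ_X ✓.
  U = {1, 2, 3}: f^{-1}(U) = {β} ∈ τ_X ✓.
  U = {2, 3, 4}: f^{-1}(U) = {α, β} ∈ τ_X ✓.
  U = {1, 2, 3, 4}: f^{-1}(U) = {α, β} ∈ τ_X ✓.
Every preimage lies in τ_X, so f IS continuous.


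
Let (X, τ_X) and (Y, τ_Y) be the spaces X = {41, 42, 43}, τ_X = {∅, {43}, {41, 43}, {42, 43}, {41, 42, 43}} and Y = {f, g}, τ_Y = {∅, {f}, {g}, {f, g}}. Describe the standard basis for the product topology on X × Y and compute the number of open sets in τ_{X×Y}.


Basis B = {∅ × ∅, {43} × {f}, {43} × {g}, {41, 43} × {f}, {41, 43} × {g}, {42, 43} × {f}, {42, 43} × {g}, {43} × {f, g}, {41, 42, 43} × {f}, {41, 42, 43} × {g}, {41, 43} × {f, g}, {42, 43} × {f, g}, {41, 42, 43} × {f, g}}; |τ_{X×Y}| = 25.

Enumerate products U × V with U ∈ τ_X, V ∈ τ_Y (deduplicated):
  ∅ × ∅ = {} (∅)
  {43} × {f} = {(43,f)}
  {43} × {g} = {(43,g)}
  {41, 43} × {f} = {(41,f), (43,f)}
  {41, 43} × {g} = {(41,g), (43,g)}
  {42, 43} × {f} = {(42,f), (43,f)}
  {42, 43} × {g} = {(42,g), (43,g)}
  {43} × {f, g} = {(43,f), (43,g)}
  {41, 42, 43} × {f} = {(41,f), (42,f), (43,f)}
  {41, 42, 43} × {g} = {(41,g), (42,g), (43,g)}
  {41, 43} × {f, g} = {(41,f), (41,g), (43,f), (43,g)}
  {42, 43} × {f, g} = {(42,f), (42,g), (43,f), (43,g)}
  {41, 42, 43} × {f, g} = {(41,f), (41,g), (42,f), (42,g), (43,f), (43,g)}
These 13 distinct sets form the basis B.
Close under arbitrary unions to get τ_{X×Y}; counting gives |τ_{X×Y}| = 25.


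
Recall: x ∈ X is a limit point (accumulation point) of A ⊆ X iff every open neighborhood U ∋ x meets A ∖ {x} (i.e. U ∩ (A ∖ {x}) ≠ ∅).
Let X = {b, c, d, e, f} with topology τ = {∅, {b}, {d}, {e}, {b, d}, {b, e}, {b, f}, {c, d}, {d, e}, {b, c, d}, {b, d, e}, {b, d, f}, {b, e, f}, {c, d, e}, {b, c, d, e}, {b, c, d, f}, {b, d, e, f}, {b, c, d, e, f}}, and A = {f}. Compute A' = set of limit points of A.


A' = ∅

For each x ∈ X, list the open sets U ∈ τ with x ∈ U, then check whether U ∩ (A ∖ {x}) ≠ ∅ for every such U.
  x = b: open {b} ∋ x has {b} ∩ (A ∖ {b}) = ∅, so x is NOT a limit point.
  x = c: open {c, d} ∋ x has {c, d} ∩ (A ∖ {c}) = ∅, so x is NOT a limit point.
  x = d: open {d} ∋ x has {d} ∩ (A ∖ {d}) = ∅, so x is NOT a limit point.
  x = e: open {e} ∋ x has {e} ∩ (A ∖ {e}) = ∅, so x is NOT a limit point.
  x = f: open {b, f} ∋ x has {b, f} ∩ (A ∖ {f}) = ∅, so x is NOT a limit point.
Collecting: A' = ∅.


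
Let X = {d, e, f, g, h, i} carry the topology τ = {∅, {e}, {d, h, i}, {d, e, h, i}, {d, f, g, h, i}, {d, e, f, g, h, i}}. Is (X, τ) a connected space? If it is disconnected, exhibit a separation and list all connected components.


(X, τ) is disconnected; components = [{e}, {d, f, g, h, i}].

Find clopen sets (U ∈ τ with X ∖ U ∈ τ):
  U = ∅, X ∖ U = {d, e, f, g, h, i} — both open, so U is clopen.
  U = {e}, X ∖ U = {d, f, g, h, i} — both open, so U is clopen.
  U = {d, f, g, h, i}, X ∖ U = {e} — both open, so U is clopen.
  U = {d, e, f, g, h, i}, X ∖ U = ∅ — both open, so U is clopen.
Nontrivial clopen(s) exist: e.g. {e}. So (X, τ) is disconnected.
Compute connected components by grouping points that agree on all clopens:
  component: {e}
  component: {d, f, g, h, i}


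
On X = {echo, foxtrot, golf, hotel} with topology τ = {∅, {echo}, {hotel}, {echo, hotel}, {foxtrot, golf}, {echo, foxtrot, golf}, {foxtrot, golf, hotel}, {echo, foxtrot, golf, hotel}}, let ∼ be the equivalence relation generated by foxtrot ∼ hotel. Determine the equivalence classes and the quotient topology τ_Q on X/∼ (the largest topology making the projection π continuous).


X/∼ = {[echo], [foxtrot=hotel], [golf]}; |τ_Q| = 4.

Equivalence classes: [echo], [foxtrot=hotel], [golf].
Quotient map π: X → X/∼ sends echo ↦ [echo], foxtrot ↦ [foxtrot=hotel], golf ↦ [golf], hotel ↦ [foxtrot=hotel].
For each subset V ⊆ X/∼, compute π^{-1}(V) ⊆ X and check whether π^{-1}(V) ∈ τ. V is open in τ_Q iff π^{-1}(V) ∈ τ.
  V = {}: π^{-1}(V) = ∅ ∈ τ ✓.
  V = {[echo]}: π^{-1}(V) = {echo} ∈ τ ✓.
  V = {[foxtrot=hotel]}: π^{-1}(V) = {foxtrot, hotel} ∉ τ ✗.
  V = {[echo], [foxtrot=hotel]}: π^{-1}(V) = {echo, foxtrot, hotel} ∉ τ ✗.
  V = {[golf]}: π^{-1}(V) = {golf} ∉ τ ✗.
  V = {[echo], [golf]}: π^{-1}(V) = {echo, golf} ∉ τ ✗.
  V = {[foxtrot=hotel], [golf]}: π^{-1}(V) = {foxtrot, golf, hotel} ∈ τ ✓.
  V = {[echo], [foxtrot=hotel], [golf]}: π^{-1}(V) = {echo, foxtrot, golf, hotel} ∈ τ ✓.
Open sets in the quotient: τ_Q = {{}, {[echo]}, {[foxtrot=hotel], [golf]}, {[echo], [foxtrot=hotel], [golf]}} (4 elements).


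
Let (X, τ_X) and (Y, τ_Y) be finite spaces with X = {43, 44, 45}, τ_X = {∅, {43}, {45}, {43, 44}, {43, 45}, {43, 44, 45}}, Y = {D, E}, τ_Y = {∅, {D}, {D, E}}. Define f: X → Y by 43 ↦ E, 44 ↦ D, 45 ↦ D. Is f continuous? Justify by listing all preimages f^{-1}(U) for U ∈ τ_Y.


f is NOT continuous.

Compute f^{-1}(U) for each U ∈ τ_Y:
  U = ∅: f^{-1}(U) = ∅ ∈ τ_X ✓.
  U = {D}: f^{-1}(U) = {44, 45} ∉ τ_X ✗.
  U = {D, E}: f^{-1}(U) = {43, 44, 45} ∈ τ_X ✓.
Found U = {D} with f^{-1}(U) = {44, 45} not in τ_X. Therefore f is NOT continuous.


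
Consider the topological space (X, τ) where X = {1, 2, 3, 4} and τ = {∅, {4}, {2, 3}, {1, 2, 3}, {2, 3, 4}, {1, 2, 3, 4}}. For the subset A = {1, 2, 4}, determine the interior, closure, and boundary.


int(A) = {4}, cl(A) = {1, 2, 3, 4}, ∂A = {1, 2, 3}.

Closed sets in (X, τ) are complements of opens:
  closed(X, τ) = {∅, {1}, {4}, {1, 4}, {1, 2, 3}, {1, 2, 3, 4}}.
int(A) = ⋃ {U ∈ τ : U ⊆ A}. Opens contained in A: ∅, {4}.
Taking the union of these: int(A) = {4}.
cl(A) = ⋂ {C closed : A ⊆ C}. Closed sets containing A: {1, 2, 3, 4}.
Intersecting these: cl(A) = {1, 2, 3, 4}.
∂A = cl(A) ∖ int(A) = {1, 2, 3, 4} ∖ {4} = {1, 2, 3}.
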